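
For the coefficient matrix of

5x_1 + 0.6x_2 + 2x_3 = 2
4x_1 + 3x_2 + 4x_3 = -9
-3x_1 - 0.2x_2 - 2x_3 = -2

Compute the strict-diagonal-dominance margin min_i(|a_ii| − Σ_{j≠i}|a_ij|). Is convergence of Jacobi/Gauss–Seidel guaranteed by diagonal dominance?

-5

row 1: |5| − (0.6+2) = 2.4
row 2: |3| − (4+4) = -5
row 3: |-2| − (3+0.2) = -1.2
minimum over rows = -5 → not strictly diagonally dominant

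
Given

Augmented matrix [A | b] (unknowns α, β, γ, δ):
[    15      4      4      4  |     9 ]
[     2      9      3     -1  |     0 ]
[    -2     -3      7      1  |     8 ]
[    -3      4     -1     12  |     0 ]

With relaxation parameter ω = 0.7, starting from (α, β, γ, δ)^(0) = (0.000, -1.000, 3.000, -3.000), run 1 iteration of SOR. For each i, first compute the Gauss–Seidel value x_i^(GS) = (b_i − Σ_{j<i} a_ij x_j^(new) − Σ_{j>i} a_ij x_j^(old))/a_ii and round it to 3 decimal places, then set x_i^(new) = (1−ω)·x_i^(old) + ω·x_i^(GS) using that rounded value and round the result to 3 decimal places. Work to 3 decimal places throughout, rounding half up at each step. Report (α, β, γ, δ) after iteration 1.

(0.607, -1.328, 1.723, -0.383)

Iteration 1:
  α: GS value = (9 - (4)·-1.000 - (4)·3.000 - (4)·-3.000) / (15) = 0.867;  α ← (1−ω)·0.000 + ω·0.867 = 0.607
  β: GS value = (0 - (2)·0.607 - (3)·3.000 - (-1)·-3.000) / (9) = -1.468;  β ← (1−ω)·-1.000 + ω·-1.468 = -1.328
  γ: GS value = (8 - (-2)·0.607 - (-3)·-1.328 - (1)·-3.000) / (7) = 1.176;  γ ← (1−ω)·3.000 + ω·1.176 = 1.723
  δ: GS value = (0 - (-3)·0.607 - (4)·-1.328 - (-1)·1.723) / (12) = 0.738;  δ ← (1−ω)·-3.000 + ω·0.738 = -0.383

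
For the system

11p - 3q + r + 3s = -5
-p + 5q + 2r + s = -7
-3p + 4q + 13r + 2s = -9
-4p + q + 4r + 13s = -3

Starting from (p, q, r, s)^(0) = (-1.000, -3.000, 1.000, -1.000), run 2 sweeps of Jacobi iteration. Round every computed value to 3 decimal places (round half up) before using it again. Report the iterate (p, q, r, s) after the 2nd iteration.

(-0.792, -1.557, -0.296, -0.475)

Iteration 1:
  p = (-5 - (-3)·-3.000 - (1)·1.000 - (3)·-1.000) / (11) = -1.091
  q = (-7 - (-1)·-1.000 - (2)·1.000 - (1)·-1.000) / (5) = -1.800
  r = (-9 - (-3)·-1.000 - (4)·-3.000 - (2)·-1.000) / (13) = 0.154
  s = (-3 - (-4)·-1.000 - (1)·-3.000 - (4)·1.000) / (13) = -0.615
Iteration 2:
  p = (-5 - (-3)·-1.800 - (1)·0.154 - (3)·-0.615) / (11) = -0.792
  q = (-7 - (-1)·-1.091 - (2)·0.154 - (1)·-0.615) / (5) = -1.557
  r = (-9 - (-3)·-1.091 - (4)·-1.800 - (2)·-0.615) / (13) = -0.296
  s = (-3 - (-4)·-1.091 - (1)·-1.800 - (4)·0.154) / (13) = -0.475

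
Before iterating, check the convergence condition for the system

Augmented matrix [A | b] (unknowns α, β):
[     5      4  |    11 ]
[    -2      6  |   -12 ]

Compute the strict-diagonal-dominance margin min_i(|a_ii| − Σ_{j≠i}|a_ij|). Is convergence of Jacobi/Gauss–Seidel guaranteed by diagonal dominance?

row 1: |5| − (4) = 1
row 2: |6| − (2) = 4
minimum over rows = 1 → strictly diagonally dominant (convergence guaranteed)

1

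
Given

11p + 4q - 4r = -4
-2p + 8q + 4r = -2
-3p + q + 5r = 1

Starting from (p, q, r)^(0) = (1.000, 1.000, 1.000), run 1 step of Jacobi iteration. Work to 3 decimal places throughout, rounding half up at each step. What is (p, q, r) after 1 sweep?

(-0.364, -0.500, 0.600)

Iteration 1:
  p = (-4 - (4)·1.000 - (-4)·1.000) / (11) = -0.364
  q = (-2 - (-2)·1.000 - (4)·1.000) / (8) = -0.500
  r = (1 - (-3)·1.000 - (1)·1.000) / (5) = 0.600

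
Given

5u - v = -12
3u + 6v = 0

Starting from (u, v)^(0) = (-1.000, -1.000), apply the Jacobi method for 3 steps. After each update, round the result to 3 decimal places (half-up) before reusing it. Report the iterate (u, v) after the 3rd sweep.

Iteration 1:
  u = (-12 - (-1)·-1.000) / (5) = -2.600
  v = (0 - (3)·-1.000) / (6) = 0.500
Iteration 2:
  u = (-12 - (-1)·0.500) / (5) = -2.300
  v = (0 - (3)·-2.600) / (6) = 1.300
Iteration 3:
  u = (-12 - (-1)·1.300) / (5) = -2.140
  v = (0 - (3)·-2.300) / (6) = 1.150

(-2.140, 1.150)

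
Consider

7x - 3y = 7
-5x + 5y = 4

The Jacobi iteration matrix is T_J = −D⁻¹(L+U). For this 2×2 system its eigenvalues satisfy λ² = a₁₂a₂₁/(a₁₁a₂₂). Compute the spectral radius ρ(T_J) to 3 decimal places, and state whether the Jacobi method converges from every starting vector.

a₁₂a₂₁/(a₁₁a₂₂) = (-3)·(-5) / ((7)·(5)) = 0.428571
ρ = √|0.428571| = √0.428571 = 0.655
ρ < 1, so Jacobi converges

0.655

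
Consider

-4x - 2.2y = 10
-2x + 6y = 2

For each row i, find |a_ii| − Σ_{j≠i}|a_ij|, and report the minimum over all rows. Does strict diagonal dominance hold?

row 1: |-4| − (2.2) = 1.8
row 2: |6| − (2) = 4
minimum over rows = 1.8 → strictly diagonally dominant (convergence guaranteed)

1.8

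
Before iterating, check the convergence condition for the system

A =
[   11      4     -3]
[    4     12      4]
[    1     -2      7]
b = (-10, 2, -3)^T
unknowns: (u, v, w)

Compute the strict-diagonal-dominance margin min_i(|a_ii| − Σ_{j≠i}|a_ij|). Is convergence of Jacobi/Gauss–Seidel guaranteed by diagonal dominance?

row 1: |11| − (4+3) = 4
row 2: |12| − (4+4) = 4
row 3: |7| − (1+2) = 4
minimum over rows = 4 → strictly diagonally dominant (convergence guaranteed)

4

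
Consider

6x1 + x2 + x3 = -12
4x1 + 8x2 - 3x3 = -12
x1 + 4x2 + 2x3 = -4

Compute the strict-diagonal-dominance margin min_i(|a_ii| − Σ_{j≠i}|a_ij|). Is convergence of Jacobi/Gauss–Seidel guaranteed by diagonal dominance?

-3

row 1: |6| − (1+1) = 4
row 2: |8| − (4+3) = 1
row 3: |2| − (1+4) = -3
minimum over rows = -3 → not strictly diagonally dominant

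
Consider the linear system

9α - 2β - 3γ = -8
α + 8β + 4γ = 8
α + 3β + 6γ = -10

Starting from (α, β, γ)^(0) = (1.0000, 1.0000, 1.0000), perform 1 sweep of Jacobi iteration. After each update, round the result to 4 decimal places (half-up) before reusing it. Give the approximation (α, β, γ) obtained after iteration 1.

Iteration 1:
  α = (-8 - (-2)·1.0000 - (-3)·1.0000) / (9) = -0.3333
  β = (8 - (1)·1.0000 - (4)·1.0000) / (8) = 0.3750
  γ = (-10 - (1)·1.0000 - (3)·1.0000) / (6) = -2.3333

(-0.3333, 0.3750, -2.3333)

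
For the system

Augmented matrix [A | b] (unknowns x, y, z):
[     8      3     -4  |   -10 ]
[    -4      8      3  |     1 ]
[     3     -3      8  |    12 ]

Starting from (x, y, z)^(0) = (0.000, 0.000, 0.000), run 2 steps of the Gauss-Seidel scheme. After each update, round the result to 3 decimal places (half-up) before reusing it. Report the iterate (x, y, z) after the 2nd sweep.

Iteration 1:
  x = (-10 - (3)·0.000 - (-4)·0.000) / (8) = -1.250
  y = (1 - (-4)·-1.250 - (3)·0.000) / (8) = -0.500
  z = (12 - (3)·-1.250 - (-3)·-0.500) / (8) = 1.781
Iteration 2:
  x = (-10 - (3)·-0.500 - (-4)·1.781) / (8) = -0.172
  y = (1 - (-4)·-0.172 - (3)·1.781) / (8) = -0.629
  z = (12 - (3)·-0.172 - (-3)·-0.629) / (8) = 1.329

(-0.172, -0.629, 1.329)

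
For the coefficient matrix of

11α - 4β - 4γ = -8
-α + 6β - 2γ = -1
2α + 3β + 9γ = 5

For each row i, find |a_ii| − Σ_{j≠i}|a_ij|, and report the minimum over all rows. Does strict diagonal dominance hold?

3

row 1: |11| − (4+4) = 3
row 2: |6| − (1+2) = 3
row 3: |9| − (2+3) = 4
minimum over rows = 3 → strictly diagonally dominant (convergence guaranteed)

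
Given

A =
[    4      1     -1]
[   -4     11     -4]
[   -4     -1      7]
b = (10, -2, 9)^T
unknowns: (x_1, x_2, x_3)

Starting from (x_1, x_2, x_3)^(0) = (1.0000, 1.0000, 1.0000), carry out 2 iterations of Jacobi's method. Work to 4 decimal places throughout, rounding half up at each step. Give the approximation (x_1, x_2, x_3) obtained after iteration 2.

Iteration 1:
  x_1 = (10 - (1)·1.0000 - (-1)·1.0000) / (4) = 2.5000
  x_2 = (-2 - (-4)·1.0000 - (-4)·1.0000) / (11) = 0.5455
  x_3 = (9 - (-4)·1.0000 - (-1)·1.0000) / (7) = 2.0000
Iteration 2:
  x_1 = (10 - (1)·0.5455 - (-1)·2.0000) / (4) = 2.8636
  x_2 = (-2 - (-4)·2.5000 - (-4)·2.0000) / (11) = 1.4545
  x_3 = (9 - (-4)·2.5000 - (-1)·0.5455) / (7) = 2.7922

(2.8636, 1.4545, 2.7922)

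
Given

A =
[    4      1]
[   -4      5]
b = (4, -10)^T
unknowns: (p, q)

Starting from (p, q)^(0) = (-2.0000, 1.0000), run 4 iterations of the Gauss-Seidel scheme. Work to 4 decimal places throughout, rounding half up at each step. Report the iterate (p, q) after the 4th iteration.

(1.2540, -0.9968)

Iteration 1:
  p = (4 - (1)·1.0000) / (4) = 0.7500
  q = (-10 - (-4)·0.7500) / (5) = -1.4000
Iteration 2:
  p = (4 - (1)·-1.4000) / (4) = 1.3500
  q = (-10 - (-4)·1.3500) / (5) = -0.9200
Iteration 3:
  p = (4 - (1)·-0.9200) / (4) = 1.2300
  q = (-10 - (-4)·1.2300) / (5) = -1.0160
Iteration 4:
  p = (4 - (1)·-1.0160) / (4) = 1.2540
  q = (-10 - (-4)·1.2540) / (5) = -0.9968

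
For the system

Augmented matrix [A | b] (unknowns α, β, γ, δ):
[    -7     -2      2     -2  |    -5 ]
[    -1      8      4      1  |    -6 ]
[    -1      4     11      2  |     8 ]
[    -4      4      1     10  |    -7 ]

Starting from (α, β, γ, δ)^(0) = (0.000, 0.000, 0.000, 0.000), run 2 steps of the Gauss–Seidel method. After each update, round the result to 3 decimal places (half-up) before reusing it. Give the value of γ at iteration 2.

1.280

Iteration 1:
  α = (-5 - (-2)·0.000 - (2)·0.000 - (-2)·0.000) / (-7) = 0.714
  β = (-6 - (-1)·0.714 - (4)·0.000 - (1)·0.000) / (8) = -0.661
  γ = (8 - (-1)·0.714 - (4)·-0.661 - (2)·0.000) / (11) = 1.033
  δ = (-7 - (-4)·0.714 - (4)·-0.661 - (1)·1.033) / (10) = -0.253
Iteration 2:
  α = (-5 - (-2)·-0.661 - (2)·1.033 - (-2)·-0.253) / (-7) = 1.271
  β = (-6 - (-1)·1.271 - (4)·1.033 - (1)·-0.253) / (8) = -1.076
  γ = (8 - (-1)·1.271 - (4)·-1.076 - (2)·-0.253) / (11) = 1.280
  δ = (-7 - (-4)·1.271 - (4)·-1.076 - (1)·1.280) / (10) = 0.111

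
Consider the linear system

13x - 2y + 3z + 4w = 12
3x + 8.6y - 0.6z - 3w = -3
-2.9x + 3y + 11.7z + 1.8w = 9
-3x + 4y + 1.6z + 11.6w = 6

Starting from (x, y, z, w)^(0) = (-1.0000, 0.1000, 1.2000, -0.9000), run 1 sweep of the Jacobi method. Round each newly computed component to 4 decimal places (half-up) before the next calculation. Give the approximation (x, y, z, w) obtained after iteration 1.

(0.9385, -0.2302, 0.6342, 0.0586)

Iteration 1:
  x = (12 - (-2)·0.1000 - (3)·1.2000 - (4)·-0.9000) / (13) = 0.9385
  y = (-3 - (3)·-1.0000 - (-0.6)·1.2000 - (-3)·-0.9000) / (8.6) = -0.2302
  z = (9 - (-2.9)·-1.0000 - (3)·0.1000 - (1.8)·-0.9000) / (11.7) = 0.6342
  w = (6 - (-3)·-1.0000 - (4)·0.1000 - (1.6)·1.2000) / (11.6) = 0.0586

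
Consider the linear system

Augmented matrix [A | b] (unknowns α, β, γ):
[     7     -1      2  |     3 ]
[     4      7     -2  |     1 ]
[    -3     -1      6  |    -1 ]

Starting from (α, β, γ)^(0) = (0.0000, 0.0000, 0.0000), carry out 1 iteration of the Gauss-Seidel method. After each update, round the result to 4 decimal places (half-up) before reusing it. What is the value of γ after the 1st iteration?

0.0306

Iteration 1:
  α = (3 - (-1)·0.0000 - (2)·0.0000) / (7) = 0.4286
  β = (1 - (4)·0.4286 - (-2)·0.0000) / (7) = -0.1021
  γ = (-1 - (-3)·0.4286 - (-1)·-0.1021) / (6) = 0.0306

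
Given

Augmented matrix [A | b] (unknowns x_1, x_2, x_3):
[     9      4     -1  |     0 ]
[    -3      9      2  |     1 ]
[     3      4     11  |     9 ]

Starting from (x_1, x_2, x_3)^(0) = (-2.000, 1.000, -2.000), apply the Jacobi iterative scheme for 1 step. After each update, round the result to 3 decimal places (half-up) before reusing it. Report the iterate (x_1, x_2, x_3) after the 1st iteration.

(-0.667, -0.111, 1.000)

Iteration 1:
  x_1 = (0 - (4)·1.000 - (-1)·-2.000) / (9) = -0.667
  x_2 = (1 - (-3)·-2.000 - (2)·-2.000) / (9) = -0.111
  x_3 = (9 - (3)·-2.000 - (4)·1.000) / (11) = 1.000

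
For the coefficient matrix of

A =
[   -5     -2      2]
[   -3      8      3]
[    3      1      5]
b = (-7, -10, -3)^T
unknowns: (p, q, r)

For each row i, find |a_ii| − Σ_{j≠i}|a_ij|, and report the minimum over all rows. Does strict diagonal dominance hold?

row 1: |-5| − (2+2) = 1
row 2: |8| − (3+3) = 2
row 3: |5| − (3+1) = 1
minimum over rows = 1 → strictly diagonally dominant (convergence guaranteed)

1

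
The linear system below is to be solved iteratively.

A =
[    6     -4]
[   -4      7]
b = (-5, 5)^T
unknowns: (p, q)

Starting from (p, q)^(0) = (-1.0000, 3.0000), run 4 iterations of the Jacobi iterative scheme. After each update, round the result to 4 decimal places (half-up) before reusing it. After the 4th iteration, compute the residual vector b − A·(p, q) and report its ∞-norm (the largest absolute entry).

Iteration 1:
  p = (-5 - (-4)·3.0000) / (6) = 1.1667
  q = (5 - (-4)·-1.0000) / (7) = 0.1429
Iteration 2:
  p = (-5 - (-4)·0.1429) / (6) = -0.7381
  q = (5 - (-4)·1.1667) / (7) = 1.3810
Iteration 3:
  p = (-5 - (-4)·1.3810) / (6) = 0.0873
  q = (5 - (-4)·-0.7381) / (7) = 0.2925
Iteration 4:
  p = (-5 - (-4)·0.2925) / (6) = -0.6383
  q = (5 - (-4)·0.0873) / (7) = 0.7642
Residual b − A·x = (1.8866, -2.9026); ∞-norm = 2.9026

2.9026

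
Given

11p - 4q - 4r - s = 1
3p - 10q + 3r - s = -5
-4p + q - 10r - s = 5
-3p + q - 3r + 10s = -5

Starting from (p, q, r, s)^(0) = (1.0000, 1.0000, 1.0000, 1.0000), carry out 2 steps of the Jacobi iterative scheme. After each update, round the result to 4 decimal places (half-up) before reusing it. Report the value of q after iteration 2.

Iteration 1:
  p = (1 - (-4)·1.0000 - (-4)·1.0000 - (-1)·1.0000) / (11) = 0.9091
  q = (-5 - (3)·1.0000 - (3)·1.0000 - (-1)·1.0000) / (-10) = 1.0000
  r = (5 - (-4)·1.0000 - (1)·1.0000 - (-1)·1.0000) / (-10) = -0.9000
  s = (-5 - (-3)·1.0000 - (1)·1.0000 - (-3)·1.0000) / (10) = 0.0000
Iteration 2:
  p = (1 - (-4)·1.0000 - (-4)·-0.9000 - (-1)·0.0000) / (11) = 0.1273
  q = (-5 - (3)·0.9091 - (3)·-0.9000 - (-1)·0.0000) / (-10) = 0.5027
  r = (5 - (-4)·0.9091 - (1)·1.0000 - (-1)·0.0000) / (-10) = -0.7636
  s = (-5 - (-3)·0.9091 - (1)·1.0000 - (-3)·-0.9000) / (10) = -0.5973

0.5027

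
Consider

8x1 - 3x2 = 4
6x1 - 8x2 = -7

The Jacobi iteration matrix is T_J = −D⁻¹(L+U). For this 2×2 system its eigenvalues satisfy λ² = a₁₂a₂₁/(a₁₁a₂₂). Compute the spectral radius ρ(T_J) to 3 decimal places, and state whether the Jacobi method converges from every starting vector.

a₁₂a₂₁/(a₁₁a₂₂) = (-3)·(6) / ((8)·(-8)) = 0.281250
ρ = √|0.281250| = √0.281250 = 0.530
ρ < 1, so Jacobi converges

0.530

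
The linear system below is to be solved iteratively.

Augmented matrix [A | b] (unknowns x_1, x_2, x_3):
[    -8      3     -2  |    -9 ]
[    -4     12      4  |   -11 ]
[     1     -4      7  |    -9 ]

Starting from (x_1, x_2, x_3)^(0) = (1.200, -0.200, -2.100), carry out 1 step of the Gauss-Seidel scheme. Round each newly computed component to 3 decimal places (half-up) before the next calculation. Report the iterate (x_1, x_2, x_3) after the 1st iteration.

(1.575, 0.308, -1.335)

Iteration 1:
  x_1 = (-9 - (3)·-0.200 - (-2)·-2.100) / (-8) = 1.575
  x_2 = (-11 - (-4)·1.575 - (4)·-2.100) / (12) = 0.308
  x_3 = (-9 - (1)·1.575 - (-4)·0.308) / (7) = -1.335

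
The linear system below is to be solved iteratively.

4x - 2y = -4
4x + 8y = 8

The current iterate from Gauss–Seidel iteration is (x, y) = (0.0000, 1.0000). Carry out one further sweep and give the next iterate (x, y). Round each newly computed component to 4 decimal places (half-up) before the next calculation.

(-0.5000, 1.2500)

One sweep:
  x = (-4 - (-2)·1.0000) / (4) = -0.5000
  y = (8 - (4)·-0.5000) / (8) = 1.2500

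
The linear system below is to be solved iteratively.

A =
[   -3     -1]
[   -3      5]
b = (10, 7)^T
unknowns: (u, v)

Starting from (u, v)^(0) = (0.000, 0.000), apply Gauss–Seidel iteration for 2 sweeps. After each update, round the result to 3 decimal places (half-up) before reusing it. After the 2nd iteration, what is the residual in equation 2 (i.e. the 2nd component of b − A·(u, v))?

Iteration 1:
  u = (10 - (-1)·0.000) / (-3) = -3.333
  v = (7 - (-3)·-3.333) / (5) = -0.600
Iteration 2:
  u = (10 - (-1)·-0.600) / (-3) = -3.133
  v = (7 - (-3)·-3.133) / (5) = -0.480
Residual b − A·x = (0.121, 0.001)

0.001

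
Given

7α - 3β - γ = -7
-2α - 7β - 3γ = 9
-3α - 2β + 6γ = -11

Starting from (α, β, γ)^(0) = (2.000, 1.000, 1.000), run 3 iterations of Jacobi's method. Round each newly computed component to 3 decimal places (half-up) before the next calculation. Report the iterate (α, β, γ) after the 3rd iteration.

(-1.808, 0.505, -3.175)

Iteration 1:
  α = (-7 - (-3)·1.000 - (-1)·1.000) / (7) = -0.429
  β = (9 - (-2)·2.000 - (-3)·1.000) / (-7) = -2.286
  γ = (-11 - (-3)·2.000 - (-2)·1.000) / (6) = -0.500
Iteration 2:
  α = (-7 - (-3)·-2.286 - (-1)·-0.500) / (7) = -2.051
  β = (9 - (-2)·-0.429 - (-3)·-0.500) / (-7) = -0.949
  γ = (-11 - (-3)·-0.429 - (-2)·-2.286) / (6) = -2.810
Iteration 3:
  α = (-7 - (-3)·-0.949 - (-1)·-2.810) / (7) = -1.808
  β = (9 - (-2)·-2.051 - (-3)·-2.810) / (-7) = 0.505
  γ = (-11 - (-3)·-2.051 - (-2)·-0.949) / (6) = -3.175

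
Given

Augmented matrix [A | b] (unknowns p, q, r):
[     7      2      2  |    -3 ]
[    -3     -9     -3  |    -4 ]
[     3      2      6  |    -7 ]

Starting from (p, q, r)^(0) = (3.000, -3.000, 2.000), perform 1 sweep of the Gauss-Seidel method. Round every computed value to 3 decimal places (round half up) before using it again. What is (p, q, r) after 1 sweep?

Iteration 1:
  p = (-3 - (2)·-3.000 - (2)·2.000) / (7) = -0.143
  q = (-4 - (-3)·-0.143 - (-3)·2.000) / (-9) = -0.175
  r = (-7 - (3)·-0.143 - (2)·-0.175) / (6) = -1.037

(-0.143, -0.175, -1.037)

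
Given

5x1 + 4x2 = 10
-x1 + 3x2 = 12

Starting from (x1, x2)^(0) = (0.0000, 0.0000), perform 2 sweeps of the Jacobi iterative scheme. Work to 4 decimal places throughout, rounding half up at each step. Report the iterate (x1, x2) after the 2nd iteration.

(-1.2000, 4.6667)

Iteration 1:
  x1 = (10 - (4)·0.0000) / (5) = 2.0000
  x2 = (12 - (-1)·0.0000) / (3) = 4.0000
Iteration 2:
  x1 = (10 - (4)·4.0000) / (5) = -1.2000
  x2 = (12 - (-1)·2.0000) / (3) = 4.6667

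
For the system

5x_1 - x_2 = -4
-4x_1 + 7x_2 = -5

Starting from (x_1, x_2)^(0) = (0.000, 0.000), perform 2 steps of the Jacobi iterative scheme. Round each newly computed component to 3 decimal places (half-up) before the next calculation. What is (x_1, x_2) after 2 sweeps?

(-0.943, -1.171)

Iteration 1:
  x_1 = (-4 - (-1)·0.000) / (5) = -0.800
  x_2 = (-5 - (-4)·0.000) / (7) = -0.714
Iteration 2:
  x_1 = (-4 - (-1)·-0.714) / (5) = -0.943
  x_2 = (-5 - (-4)·-0.800) / (7) = -1.171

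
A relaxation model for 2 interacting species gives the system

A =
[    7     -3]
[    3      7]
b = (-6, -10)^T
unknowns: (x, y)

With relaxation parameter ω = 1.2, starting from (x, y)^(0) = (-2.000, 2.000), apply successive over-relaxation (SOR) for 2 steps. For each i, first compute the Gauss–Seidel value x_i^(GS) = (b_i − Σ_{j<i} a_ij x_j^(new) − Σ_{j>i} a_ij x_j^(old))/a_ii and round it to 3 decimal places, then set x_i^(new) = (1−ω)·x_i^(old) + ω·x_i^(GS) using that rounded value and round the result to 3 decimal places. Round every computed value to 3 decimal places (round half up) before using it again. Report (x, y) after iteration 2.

Iteration 1:
  x: GS value = (-6 - (-3)·2.000) / (7) = 0.000;  x ← (1−ω)·-2.000 + ω·0.000 = 0.400
  y: GS value = (-10 - (3)·0.400) / (7) = -1.600;  y ← (1−ω)·2.000 + ω·-1.600 = -2.320
Iteration 2:
  x: GS value = (-6 - (-3)·-2.320) / (7) = -1.851;  x ← (1−ω)·0.400 + ω·-1.851 = -2.301
  y: GS value = (-10 - (3)·-2.301) / (7) = -0.442;  y ← (1−ω)·-2.320 + ω·-0.442 = -0.066

(-2.301, -0.066)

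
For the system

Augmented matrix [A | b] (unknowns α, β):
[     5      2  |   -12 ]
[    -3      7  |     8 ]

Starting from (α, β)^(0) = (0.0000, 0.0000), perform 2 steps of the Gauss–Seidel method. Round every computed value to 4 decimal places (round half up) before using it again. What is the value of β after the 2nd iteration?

0.0947

Iteration 1:
  α = (-12 - (2)·0.0000) / (5) = -2.4000
  β = (8 - (-3)·-2.4000) / (7) = 0.1143
Iteration 2:
  α = (-12 - (2)·0.1143) / (5) = -2.4457
  β = (8 - (-3)·-2.4457) / (7) = 0.0947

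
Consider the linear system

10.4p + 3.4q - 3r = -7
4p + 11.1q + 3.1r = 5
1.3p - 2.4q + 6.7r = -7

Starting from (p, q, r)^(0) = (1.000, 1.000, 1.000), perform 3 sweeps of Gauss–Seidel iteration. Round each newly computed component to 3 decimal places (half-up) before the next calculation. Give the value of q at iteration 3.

0.996

Iteration 1:
  p = (-7 - (3.4)·1.000 - (-3)·1.000) / (10.4) = -0.712
  q = (5 - (4)·-0.712 - (3.1)·1.000) / (11.1) = 0.428
  r = (-7 - (1.3)·-0.712 - (-2.4)·0.428) / (6.7) = -0.753
Iteration 2:
  p = (-7 - (3.4)·0.428 - (-3)·-0.753) / (10.4) = -1.030
  q = (5 - (4)·-1.030 - (3.1)·-0.753) / (11.1) = 1.032
  r = (-7 - (1.3)·-1.030 - (-2.4)·1.032) / (6.7) = -0.475
Iteration 3:
  p = (-7 - (3.4)·1.032 - (-3)·-0.475) / (10.4) = -1.147
  q = (5 - (4)·-1.147 - (3.1)·-0.475) / (11.1) = 0.996
  r = (-7 - (1.3)·-1.147 - (-2.4)·0.996) / (6.7) = -0.465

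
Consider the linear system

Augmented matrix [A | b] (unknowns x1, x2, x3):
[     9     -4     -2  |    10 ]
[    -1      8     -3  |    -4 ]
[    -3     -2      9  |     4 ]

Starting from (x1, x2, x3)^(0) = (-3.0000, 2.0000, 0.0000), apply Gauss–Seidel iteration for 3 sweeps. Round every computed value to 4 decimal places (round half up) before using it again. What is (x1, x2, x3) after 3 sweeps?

Iteration 1:
  x1 = (10 - (-4)·2.0000 - (-2)·0.0000) / (9) = 2.0000
  x2 = (-4 - (-1)·2.0000 - (-3)·0.0000) / (8) = -0.2500
  x3 = (4 - (-3)·2.0000 - (-2)·-0.2500) / (9) = 1.0556
Iteration 2:
  x1 = (10 - (-4)·-0.2500 - (-2)·1.0556) / (9) = 1.2346
  x2 = (-4 - (-1)·1.2346 - (-3)·1.0556) / (8) = 0.0502
  x3 = (4 - (-3)·1.2346 - (-2)·0.0502) / (9) = 0.8671
Iteration 3:
  x1 = (10 - (-4)·0.0502 - (-2)·0.8671) / (9) = 1.3261
  x2 = (-4 - (-1)·1.3261 - (-3)·0.8671) / (8) = -0.0091
  x3 = (4 - (-3)·1.3261 - (-2)·-0.0091) / (9) = 0.8845

(1.3261, -0.0091, 0.8845)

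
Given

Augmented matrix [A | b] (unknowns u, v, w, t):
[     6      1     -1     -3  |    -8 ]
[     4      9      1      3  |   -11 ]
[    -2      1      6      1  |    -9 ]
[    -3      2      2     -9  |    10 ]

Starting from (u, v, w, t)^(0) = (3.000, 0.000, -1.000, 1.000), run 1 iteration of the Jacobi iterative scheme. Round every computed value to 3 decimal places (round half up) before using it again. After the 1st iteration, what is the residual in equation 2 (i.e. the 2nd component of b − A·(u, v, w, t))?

25.668

Iteration 1:
  u = (-8 - (1)·0.000 - (-1)·-1.000 - (-3)·1.000) / (6) = -1.000
  v = (-11 - (4)·3.000 - (1)·-1.000 - (3)·1.000) / (9) = -2.778
  w = (-9 - (-2)·3.000 - (1)·0.000 - (1)·1.000) / (6) = -0.667
  t = (10 - (-3)·3.000 - (2)·0.000 - (2)·-1.000) / (-9) = -2.333
Residual b − A·x = (-6.888, 25.668, -1.887, -7.107)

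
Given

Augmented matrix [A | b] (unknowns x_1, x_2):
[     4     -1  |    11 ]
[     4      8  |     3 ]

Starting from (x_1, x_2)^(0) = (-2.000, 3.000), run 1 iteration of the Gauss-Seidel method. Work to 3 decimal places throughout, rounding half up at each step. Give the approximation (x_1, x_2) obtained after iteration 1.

(3.500, -1.375)

Iteration 1:
  x_1 = (11 - (-1)·3.000) / (4) = 3.500
  x_2 = (3 - (4)·3.500) / (8) = -1.375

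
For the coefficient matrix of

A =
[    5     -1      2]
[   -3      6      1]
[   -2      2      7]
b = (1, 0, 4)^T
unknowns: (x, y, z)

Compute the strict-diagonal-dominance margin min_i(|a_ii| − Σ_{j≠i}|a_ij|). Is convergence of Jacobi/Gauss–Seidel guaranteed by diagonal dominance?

row 1: |5| − (1+2) = 2
row 2: |6| − (3+1) = 2
row 3: |7| − (2+2) = 3
minimum over rows = 2 → strictly diagonally dominant (convergence guaranteed)

2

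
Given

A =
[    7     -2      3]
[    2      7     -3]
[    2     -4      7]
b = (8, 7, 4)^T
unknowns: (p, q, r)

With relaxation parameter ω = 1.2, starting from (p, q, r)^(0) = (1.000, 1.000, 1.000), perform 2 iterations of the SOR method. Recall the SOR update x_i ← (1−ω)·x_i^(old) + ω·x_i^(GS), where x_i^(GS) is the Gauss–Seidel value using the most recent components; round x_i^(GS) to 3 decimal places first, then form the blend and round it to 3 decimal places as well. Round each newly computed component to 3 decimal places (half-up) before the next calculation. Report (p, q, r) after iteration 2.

(1.086, 1.080, 0.864)

Iteration 1:
  p: GS value = (8 - (-2)·1.000 - (3)·1.000) / (7) = 1.000;  p ← (1−ω)·1.000 + ω·1.000 = 1.000
  q: GS value = (7 - (2)·1.000 - (-3)·1.000) / (7) = 1.143;  q ← (1−ω)·1.000 + ω·1.143 = 1.172
  r: GS value = (4 - (2)·1.000 - (-4)·1.172) / (7) = 0.955;  r ← (1−ω)·1.000 + ω·0.955 = 0.946
Iteration 2:
  p: GS value = (8 - (-2)·1.172 - (3)·0.946) / (7) = 1.072;  p ← (1−ω)·1.000 + ω·1.072 = 1.086
  q: GS value = (7 - (2)·1.086 - (-3)·0.946) / (7) = 1.095;  q ← (1−ω)·1.172 + ω·1.095 = 1.080
  r: GS value = (4 - (2)·1.086 - (-4)·1.080) / (7) = 0.878;  r ← (1−ω)·0.946 + ω·0.878 = 0.864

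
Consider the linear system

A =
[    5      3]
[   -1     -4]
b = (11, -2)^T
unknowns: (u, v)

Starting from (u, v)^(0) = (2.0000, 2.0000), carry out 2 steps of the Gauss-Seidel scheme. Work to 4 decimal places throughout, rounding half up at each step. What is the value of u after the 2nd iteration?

Iteration 1:
  u = (11 - (3)·2.0000) / (5) = 1.0000
  v = (-2 - (-1)·1.0000) / (-4) = 0.2500
Iteration 2:
  u = (11 - (3)·0.2500) / (5) = 2.0500
  v = (-2 - (-1)·2.0500) / (-4) = -0.0125

2.0500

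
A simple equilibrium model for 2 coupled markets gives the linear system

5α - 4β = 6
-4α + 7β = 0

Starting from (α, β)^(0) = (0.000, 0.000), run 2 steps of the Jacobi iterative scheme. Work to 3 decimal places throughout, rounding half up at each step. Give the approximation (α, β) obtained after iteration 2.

Iteration 1:
  α = (6 - (-4)·0.000) / (5) = 1.200
  β = (0 - (-4)·0.000) / (7) = 0.000
Iteration 2:
  α = (6 - (-4)·0.000) / (5) = 1.200
  β = (0 - (-4)·1.200) / (7) = 0.686

(1.200, 0.686)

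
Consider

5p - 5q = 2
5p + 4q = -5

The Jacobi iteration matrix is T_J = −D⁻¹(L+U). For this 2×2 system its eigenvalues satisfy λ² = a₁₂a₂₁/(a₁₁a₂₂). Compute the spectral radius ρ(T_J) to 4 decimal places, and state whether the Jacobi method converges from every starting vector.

a₁₂a₂₁/(a₁₁a₂₂) = (-5)·(5) / ((5)·(4)) = -1.250000
ρ = √|-1.250000| = √1.250000 = 1.1180
ρ > 1, so Jacobi diverges

1.1180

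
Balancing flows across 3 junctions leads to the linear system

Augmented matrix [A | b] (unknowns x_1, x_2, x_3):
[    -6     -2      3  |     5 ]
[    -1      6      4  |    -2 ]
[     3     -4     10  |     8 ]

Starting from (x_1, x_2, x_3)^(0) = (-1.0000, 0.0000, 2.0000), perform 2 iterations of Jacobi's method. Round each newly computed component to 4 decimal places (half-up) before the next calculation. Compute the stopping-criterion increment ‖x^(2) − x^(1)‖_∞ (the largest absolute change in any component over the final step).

1.0833

Iteration 1:
  x_1 = (5 - (-2)·0.0000 - (3)·2.0000) / (-6) = 0.1667
  x_2 = (-2 - (-1)·-1.0000 - (4)·2.0000) / (6) = -1.8333
  x_3 = (8 - (3)·-1.0000 - (-4)·0.0000) / (10) = 1.1000
Iteration 2:
  x_1 = (5 - (-2)·-1.8333 - (3)·1.1000) / (-6) = 0.3278
  x_2 = (-2 - (-1)·0.1667 - (4)·1.1000) / (6) = -1.0389
  x_3 = (8 - (3)·0.1667 - (-4)·-1.8333) / (10) = 0.0167
Change: (0.1611, 0.7944, -1.0833) → max |·| = 1.0833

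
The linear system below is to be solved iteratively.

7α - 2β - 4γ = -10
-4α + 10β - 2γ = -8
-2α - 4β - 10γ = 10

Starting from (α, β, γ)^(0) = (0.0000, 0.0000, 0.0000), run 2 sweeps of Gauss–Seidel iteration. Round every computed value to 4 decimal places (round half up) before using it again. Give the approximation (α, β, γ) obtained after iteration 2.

Iteration 1:
  α = (-10 - (-2)·0.0000 - (-4)·0.0000) / (7) = -1.4286
  β = (-8 - (-4)·-1.4286 - (-2)·0.0000) / (10) = -1.3714
  γ = (10 - (-2)·-1.4286 - (-4)·-1.3714) / (-10) = -0.1657
Iteration 2:
  α = (-10 - (-2)·-1.3714 - (-4)·-0.1657) / (7) = -1.9151
  β = (-8 - (-4)·-1.9151 - (-2)·-0.1657) / (10) = -1.5992
  γ = (10 - (-2)·-1.9151 - (-4)·-1.5992) / (-10) = 0.0227

(-1.9151, -1.5992, 0.0227)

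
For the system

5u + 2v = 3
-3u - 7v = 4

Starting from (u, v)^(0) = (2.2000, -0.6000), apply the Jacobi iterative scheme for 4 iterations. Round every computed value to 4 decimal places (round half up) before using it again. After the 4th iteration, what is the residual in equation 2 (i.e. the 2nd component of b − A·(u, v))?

Iteration 1:
  u = (3 - (2)·-0.6000) / (5) = 0.8400
  v = (4 - (-3)·2.2000) / (-7) = -1.5143
Iteration 2:
  u = (3 - (2)·-1.5143) / (5) = 1.2057
  v = (4 - (-3)·0.8400) / (-7) = -0.9314
Iteration 3:
  u = (3 - (2)·-0.9314) / (5) = 0.9726
  v = (4 - (-3)·1.2057) / (-7) = -1.0882
Iteration 4:
  u = (3 - (2)·-1.0882) / (5) = 1.0353
  v = (4 - (-3)·0.9726) / (-7) = -0.9883
Residual b − A·x = (-0.1999, 0.1878)

0.1878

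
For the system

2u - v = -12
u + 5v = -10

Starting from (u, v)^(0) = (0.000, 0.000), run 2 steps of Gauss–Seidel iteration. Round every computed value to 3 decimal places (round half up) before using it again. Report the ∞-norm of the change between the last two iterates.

Iteration 1:
  u = (-12 - (-1)·0.000) / (2) = -6.000
  v = (-10 - (1)·-6.000) / (5) = -0.800
Iteration 2:
  u = (-12 - (-1)·-0.800) / (2) = -6.400
  v = (-10 - (1)·-6.400) / (5) = -0.720
Change: (-0.400, 0.080) → max |·| = 0.400

0.400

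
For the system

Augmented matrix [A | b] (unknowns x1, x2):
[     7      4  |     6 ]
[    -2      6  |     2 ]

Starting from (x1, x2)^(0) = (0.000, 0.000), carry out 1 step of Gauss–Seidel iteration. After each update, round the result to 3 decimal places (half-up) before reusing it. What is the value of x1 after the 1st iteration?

Iteration 1:
  x1 = (6 - (4)·0.000) / (7) = 0.857
  x2 = (2 - (-2)·0.857) / (6) = 0.619

0.857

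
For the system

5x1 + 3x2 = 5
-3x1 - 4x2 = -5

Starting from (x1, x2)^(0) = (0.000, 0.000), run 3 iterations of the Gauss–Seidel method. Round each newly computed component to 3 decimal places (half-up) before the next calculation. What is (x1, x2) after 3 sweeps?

Iteration 1:
  x1 = (5 - (3)·0.000) / (5) = 1.000
  x2 = (-5 - (-3)·1.000) / (-4) = 0.500
Iteration 2:
  x1 = (5 - (3)·0.500) / (5) = 0.700
  x2 = (-5 - (-3)·0.700) / (-4) = 0.725
Iteration 3:
  x1 = (5 - (3)·0.725) / (5) = 0.565
  x2 = (-5 - (-3)·0.565) / (-4) = 0.826

(0.565, 0.826)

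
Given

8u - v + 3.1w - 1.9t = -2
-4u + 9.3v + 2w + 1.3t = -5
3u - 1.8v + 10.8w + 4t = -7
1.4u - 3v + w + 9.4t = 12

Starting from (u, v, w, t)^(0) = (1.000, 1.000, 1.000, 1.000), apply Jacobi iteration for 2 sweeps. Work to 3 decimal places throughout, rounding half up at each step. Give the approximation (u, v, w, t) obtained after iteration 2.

(0.448, -0.600, -1.145, 1.290)

Iteration 1:
  u = (-2 - (-1)·1.000 - (3.1)·1.000 - (-1.9)·1.000) / (8) = -0.275
  v = (-5 - (-4)·1.000 - (2)·1.000 - (1.3)·1.000) / (9.3) = -0.462
  w = (-7 - (3)·1.000 - (-1.8)·1.000 - (4)·1.000) / (10.8) = -1.130
  t = (12 - (1.4)·1.000 - (-3)·1.000 - (1)·1.000) / (9.4) = 1.340
Iteration 2:
  u = (-2 - (-1)·-0.462 - (3.1)·-1.130 - (-1.9)·1.340) / (8) = 0.448
  v = (-5 - (-4)·-0.275 - (2)·-1.130 - (1.3)·1.340) / (9.3) = -0.600
  w = (-7 - (3)·-0.275 - (-1.8)·-0.462 - (4)·1.340) / (10.8) = -1.145
  t = (12 - (1.4)·-0.275 - (-3)·-0.462 - (1)·-1.130) / (9.4) = 1.290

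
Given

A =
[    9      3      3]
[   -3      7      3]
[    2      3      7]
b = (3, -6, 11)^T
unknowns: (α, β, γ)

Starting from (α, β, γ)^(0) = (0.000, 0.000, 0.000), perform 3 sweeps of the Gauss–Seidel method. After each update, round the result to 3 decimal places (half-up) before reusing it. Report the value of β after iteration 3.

-1.782

Iteration 1:
  α = (3 - (3)·0.000 - (3)·0.000) / (9) = 0.333
  β = (-6 - (-3)·0.333 - (3)·0.000) / (7) = -0.714
  γ = (11 - (2)·0.333 - (3)·-0.714) / (7) = 1.782
Iteration 2:
  α = (3 - (3)·-0.714 - (3)·1.782) / (9) = -0.023
  β = (-6 - (-3)·-0.023 - (3)·1.782) / (7) = -1.631
  γ = (11 - (2)·-0.023 - (3)·-1.631) / (7) = 2.277
Iteration 3:
  α = (3 - (3)·-1.631 - (3)·2.277) / (9) = 0.118
  β = (-6 - (-3)·0.118 - (3)·2.277) / (7) = -1.782
  γ = (11 - (2)·0.118 - (3)·-1.782) / (7) = 2.301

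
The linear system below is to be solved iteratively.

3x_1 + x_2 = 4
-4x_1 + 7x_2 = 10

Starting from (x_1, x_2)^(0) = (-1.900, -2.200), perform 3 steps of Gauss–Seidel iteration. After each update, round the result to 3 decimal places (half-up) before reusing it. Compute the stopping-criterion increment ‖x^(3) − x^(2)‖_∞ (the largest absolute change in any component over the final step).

Iteration 1:
  x_1 = (4 - (1)·-2.200) / (3) = 2.067
  x_2 = (10 - (-4)·2.067) / (7) = 2.610
Iteration 2:
  x_1 = (4 - (1)·2.610) / (3) = 0.463
  x_2 = (10 - (-4)·0.463) / (7) = 1.693
Iteration 3:
  x_1 = (4 - (1)·1.693) / (3) = 0.769
  x_2 = (10 - (-4)·0.769) / (7) = 1.868
Change: (0.306, 0.175) → max |·| = 0.306

0.306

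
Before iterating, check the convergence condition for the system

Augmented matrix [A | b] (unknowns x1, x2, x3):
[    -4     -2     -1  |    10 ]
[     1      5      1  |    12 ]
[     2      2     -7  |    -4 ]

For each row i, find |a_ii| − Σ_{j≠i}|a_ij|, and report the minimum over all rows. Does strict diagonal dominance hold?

row 1: |-4| − (2+1) = 1
row 2: |5| − (1+1) = 3
row 3: |-7| − (2+2) = 3
minimum over rows = 1 → strictly diagonally dominant (convergence guaranteed)

1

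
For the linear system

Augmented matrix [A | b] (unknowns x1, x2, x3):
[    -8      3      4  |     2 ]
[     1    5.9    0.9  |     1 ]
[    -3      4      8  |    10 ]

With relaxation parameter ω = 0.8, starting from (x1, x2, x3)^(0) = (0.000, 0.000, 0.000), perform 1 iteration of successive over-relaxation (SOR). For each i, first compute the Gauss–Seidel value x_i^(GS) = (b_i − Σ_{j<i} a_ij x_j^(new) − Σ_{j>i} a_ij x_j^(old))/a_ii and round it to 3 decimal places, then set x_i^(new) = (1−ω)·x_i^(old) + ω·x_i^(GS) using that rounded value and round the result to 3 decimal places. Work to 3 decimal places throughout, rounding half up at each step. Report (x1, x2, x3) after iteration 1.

Iteration 1:
  x1: GS value = (2 - (3)·0.000 - (4)·0.000) / (-8) = -0.250;  x1 ← (1−ω)·0.000 + ω·-0.250 = -0.200
  x2: GS value = (1 - (1)·-0.200 - (0.9)·0.000) / (5.9) = 0.203;  x2 ← (1−ω)·0.000 + ω·0.203 = 0.162
  x3: GS value = (10 - (-3)·-0.200 - (4)·0.162) / (8) = 1.094;  x3 ← (1−ω)·0.000 + ω·1.094 = 0.875

(-0.200, 0.162, 0.875)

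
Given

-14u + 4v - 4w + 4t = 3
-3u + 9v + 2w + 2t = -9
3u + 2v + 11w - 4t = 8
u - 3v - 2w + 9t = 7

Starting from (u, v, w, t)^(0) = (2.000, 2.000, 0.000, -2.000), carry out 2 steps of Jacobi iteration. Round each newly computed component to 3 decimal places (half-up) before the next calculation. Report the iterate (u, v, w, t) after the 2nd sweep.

(0.426, -1.141, 1.210, 0.637)

Iteration 1:
  u = (3 - (4)·2.000 - (-4)·0.000 - (4)·-2.000) / (-14) = -0.214
  v = (-9 - (-3)·2.000 - (2)·0.000 - (2)·-2.000) / (9) = 0.111
  w = (8 - (3)·2.000 - (2)·2.000 - (-4)·-2.000) / (11) = -0.909
  t = (7 - (1)·2.000 - (-3)·2.000 - (-2)·0.000) / (9) = 1.222
Iteration 2:
  u = (3 - (4)·0.111 - (-4)·-0.909 - (4)·1.222) / (-14) = 0.426
  v = (-9 - (-3)·-0.214 - (2)·-0.909 - (2)·1.222) / (9) = -1.141
  w = (8 - (3)·-0.214 - (2)·0.111 - (-4)·1.222) / (11) = 1.210
  t = (7 - (1)·-0.214 - (-3)·0.111 - (-2)·-0.909) / (9) = 0.637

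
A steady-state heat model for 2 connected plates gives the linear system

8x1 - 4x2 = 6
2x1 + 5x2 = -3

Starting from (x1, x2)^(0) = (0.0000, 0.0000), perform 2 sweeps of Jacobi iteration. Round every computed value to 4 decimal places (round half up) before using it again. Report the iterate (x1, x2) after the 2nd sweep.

Iteration 1:
  x1 = (6 - (-4)·0.0000) / (8) = 0.7500
  x2 = (-3 - (2)·0.0000) / (5) = -0.6000
Iteration 2:
  x1 = (6 - (-4)·-0.6000) / (8) = 0.4500
  x2 = (-3 - (2)·0.7500) / (5) = -0.9000

(0.4500, -0.9000)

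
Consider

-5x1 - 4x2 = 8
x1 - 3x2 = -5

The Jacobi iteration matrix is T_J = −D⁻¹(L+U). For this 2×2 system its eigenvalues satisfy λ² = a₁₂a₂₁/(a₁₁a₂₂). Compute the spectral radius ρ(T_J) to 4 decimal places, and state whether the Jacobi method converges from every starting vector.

0.5164

a₁₂a₂₁/(a₁₁a₂₂) = (-4)·(1) / ((-5)·(-3)) = -0.266667
ρ = √|-0.266667| = √0.266667 = 0.5164
ρ < 1, so Jacobi converges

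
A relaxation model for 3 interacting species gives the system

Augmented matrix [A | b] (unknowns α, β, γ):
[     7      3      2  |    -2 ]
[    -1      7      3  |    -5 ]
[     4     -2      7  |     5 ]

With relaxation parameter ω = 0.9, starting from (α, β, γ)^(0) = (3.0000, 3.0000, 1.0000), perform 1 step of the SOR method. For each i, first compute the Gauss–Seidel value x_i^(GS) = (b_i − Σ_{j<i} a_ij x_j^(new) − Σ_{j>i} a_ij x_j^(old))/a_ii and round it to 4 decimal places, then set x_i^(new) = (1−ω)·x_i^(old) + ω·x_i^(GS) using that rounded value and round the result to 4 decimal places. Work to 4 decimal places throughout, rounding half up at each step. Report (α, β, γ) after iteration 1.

Iteration 1:
  α: GS value = (-2 - (3)·3.0000 - (2)·1.0000) / (7) = -1.8571;  α ← (1−ω)·3.0000 + ω·-1.8571 = -1.3714
  β: GS value = (-5 - (-1)·-1.3714 - (3)·1.0000) / (7) = -1.3388;  β ← (1−ω)·3.0000 + ω·-1.3388 = -0.9049
  γ: GS value = (5 - (4)·-1.3714 - (-2)·-0.9049) / (7) = 1.2394;  γ ← (1−ω)·1.0000 + ω·1.2394 = 1.2155

(-1.3714, -0.9049, 1.2155)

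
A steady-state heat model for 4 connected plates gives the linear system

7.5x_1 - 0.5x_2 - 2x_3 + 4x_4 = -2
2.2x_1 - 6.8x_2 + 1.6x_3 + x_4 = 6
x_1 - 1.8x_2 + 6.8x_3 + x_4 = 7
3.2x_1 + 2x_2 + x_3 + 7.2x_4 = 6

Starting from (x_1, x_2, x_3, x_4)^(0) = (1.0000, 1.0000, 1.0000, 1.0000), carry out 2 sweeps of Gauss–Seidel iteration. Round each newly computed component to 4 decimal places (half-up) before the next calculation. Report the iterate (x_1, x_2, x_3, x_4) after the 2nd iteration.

(-0.6962, -0.7606, 0.7667, 1.2475)

Iteration 1:
  x_1 = (-2 - (-0.5)·1.0000 - (-2)·1.0000 - (4)·1.0000) / (7.5) = -0.4667
  x_2 = (6 - (2.2)·-0.4667 - (1.6)·1.0000 - (1)·1.0000) / (-6.8) = -0.6510
  x_3 = (7 - (1)·-0.4667 - (-1.8)·-0.6510 - (1)·1.0000) / (6.8) = 0.7787
  x_4 = (6 - (3.2)·-0.4667 - (2)·-0.6510 - (1)·0.7787) / (7.2) = 1.1134
Iteration 2:
  x_1 = (-2 - (-0.5)·-0.6510 - (-2)·0.7787 - (4)·1.1134) / (7.5) = -0.6962
  x_2 = (6 - (2.2)·-0.6962 - (1.6)·0.7787 - (1)·1.1134) / (-6.8) = -0.7606
  x_3 = (7 - (1)·-0.6962 - (-1.8)·-0.7606 - (1)·1.1134) / (6.8) = 0.7667
  x_4 = (6 - (3.2)·-0.6962 - (2)·-0.7606 - (1)·0.7667) / (7.2) = 1.2475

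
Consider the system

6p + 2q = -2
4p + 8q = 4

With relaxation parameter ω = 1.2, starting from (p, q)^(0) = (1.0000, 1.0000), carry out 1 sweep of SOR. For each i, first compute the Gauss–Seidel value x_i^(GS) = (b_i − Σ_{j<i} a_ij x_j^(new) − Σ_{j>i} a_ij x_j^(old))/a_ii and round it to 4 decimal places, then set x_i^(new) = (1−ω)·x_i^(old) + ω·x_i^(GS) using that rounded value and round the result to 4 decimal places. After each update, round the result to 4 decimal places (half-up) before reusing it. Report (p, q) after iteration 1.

(-1.0000, 1.0000)

Iteration 1:
  p: GS value = (-2 - (2)·1.0000) / (6) = -0.6667;  p ← (1−ω)·1.0000 + ω·-0.6667 = -1.0000
  q: GS value = (4 - (4)·-1.0000) / (8) = 1.0000;  q ← (1−ω)·1.0000 + ω·1.0000 = 1.0000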